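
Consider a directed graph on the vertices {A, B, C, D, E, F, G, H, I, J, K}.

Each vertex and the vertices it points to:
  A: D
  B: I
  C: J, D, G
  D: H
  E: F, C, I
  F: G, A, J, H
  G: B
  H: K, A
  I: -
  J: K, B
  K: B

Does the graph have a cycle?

DFS with white/gray/black marking, starting from D:
D gray
  H gray
    K gray
      B gray
        I gray
        I black
      B black
    K black
    A gray
      A→D: D is gray → back edge
Back edge found, so a cycle exists: D → H → A → D.

Yes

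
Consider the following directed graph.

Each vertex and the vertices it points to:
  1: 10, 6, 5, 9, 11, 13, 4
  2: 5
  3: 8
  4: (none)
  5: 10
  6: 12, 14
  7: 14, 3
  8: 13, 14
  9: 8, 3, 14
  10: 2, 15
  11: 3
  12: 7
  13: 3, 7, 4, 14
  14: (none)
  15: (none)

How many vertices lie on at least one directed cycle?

A vertex is on a directed cycle iff it belongs to a strongly connected component of size ≥ 2 (or has a self-loop).
The vertices on cycles are {2, 3, 5, 7, 8, 10, 13} — 7 in total.

7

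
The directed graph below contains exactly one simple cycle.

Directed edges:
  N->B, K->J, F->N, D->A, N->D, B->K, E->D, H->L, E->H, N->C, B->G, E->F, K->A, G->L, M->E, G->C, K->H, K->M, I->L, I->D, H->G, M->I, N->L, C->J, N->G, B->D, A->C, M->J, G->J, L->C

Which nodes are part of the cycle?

DFS with gray/black marking from K:
K gray
  A gray
    C gray
      J gray
      J black
    C black
  A black
  K→J: J black — skip
  H gray
    G gray
      G→C: C black — skip
      G→J: J black — skip
      L gray
        L→C: C black — skip
      L black
    G black
    H→L: L black — skip
  H black
  M gray
    M→J: J black — skip
    E gray
      E→H: H black — skip
      F gray
        N gray
          N→C: C black — skip
          B gray
            B→K: K is gray → back edge
Back edge closes the cycle K → M → E → F → N → B → K; its vertices are {B, E, F, K, M, N}.

B, E, F, K, M, N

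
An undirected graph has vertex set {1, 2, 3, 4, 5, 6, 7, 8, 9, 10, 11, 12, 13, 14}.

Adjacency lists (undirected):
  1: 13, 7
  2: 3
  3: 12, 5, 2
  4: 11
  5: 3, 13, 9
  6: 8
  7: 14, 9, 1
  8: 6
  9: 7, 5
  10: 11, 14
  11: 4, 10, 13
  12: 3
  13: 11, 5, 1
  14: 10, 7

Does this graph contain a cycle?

Yes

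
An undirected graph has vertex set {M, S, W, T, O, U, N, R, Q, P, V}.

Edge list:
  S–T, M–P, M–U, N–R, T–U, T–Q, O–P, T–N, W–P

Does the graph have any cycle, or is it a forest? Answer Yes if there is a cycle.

DFS, tracking each vertex's parent; an edge to a visited non-parent vertex closes a cycle.
Start from U:
visit U (parent –)
  visit T (parent U)
    visit Q (parent T)
      Q–T: parent, skip
    visit N (parent T)
      visit R (parent N)
        R–N: parent, skip
      N–T: parent, skip
    visit S (parent T)
      S–T: parent, skip
    T–U: parent, skip
  visit M (parent U)
    visit P (parent M)
      visit W (parent P)
        W–P: parent, skip
      visit O (parent P)
        O–P: parent, skip
      P–M: parent, skip
    M–U: parent, skip
visit V (parent –)
No non-parent visited neighbor found — the graph is a forest.

No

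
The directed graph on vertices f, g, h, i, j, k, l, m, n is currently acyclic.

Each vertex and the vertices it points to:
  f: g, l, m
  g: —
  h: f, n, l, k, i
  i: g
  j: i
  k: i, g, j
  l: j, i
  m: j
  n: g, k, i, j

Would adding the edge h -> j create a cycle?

Adding h→j creates a cycle iff j can already reach h.
Explore from j: no path reaches h. The graph stays acyclic.

No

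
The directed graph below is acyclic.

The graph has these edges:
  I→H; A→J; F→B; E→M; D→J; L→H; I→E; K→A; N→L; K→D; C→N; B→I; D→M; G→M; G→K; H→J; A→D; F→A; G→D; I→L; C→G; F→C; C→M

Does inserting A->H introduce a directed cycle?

No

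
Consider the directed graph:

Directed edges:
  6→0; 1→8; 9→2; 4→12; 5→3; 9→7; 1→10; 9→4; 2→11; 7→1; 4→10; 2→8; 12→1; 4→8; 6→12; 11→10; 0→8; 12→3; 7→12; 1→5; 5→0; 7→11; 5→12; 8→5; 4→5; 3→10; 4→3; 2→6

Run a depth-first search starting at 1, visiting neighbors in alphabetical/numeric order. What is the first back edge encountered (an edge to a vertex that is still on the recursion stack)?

8->5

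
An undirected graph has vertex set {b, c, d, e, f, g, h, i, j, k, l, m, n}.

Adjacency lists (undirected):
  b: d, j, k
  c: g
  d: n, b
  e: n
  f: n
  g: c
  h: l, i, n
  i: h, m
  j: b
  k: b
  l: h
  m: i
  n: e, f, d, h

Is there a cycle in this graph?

No

DFS, tracking each vertex's parent; an edge to a visited non-parent vertex closes a cycle.
Start from l:
visit l (parent –)
  visit h (parent l)
    h–l: parent, skip
    visit i (parent h)
      i–h: parent, skip
      visit m (parent i)
        m–i: parent, skip
    visit n (parent h)
      visit e (parent n)
        e–n: parent, skip
      visit f (parent n)
        f–n: parent, skip
      visit d (parent n)
        d–n: parent, skip
        visit b (parent d)
          b–d: parent, skip
          visit j (parent b)
            j–b: parent, skip
          visit k (parent b)
            k–b: parent, skip
      n–h: parent, skip
visit c (parent –)
  visit g (parent c)
    g–c: parent, skip
No non-parent visited neighbor found — the graph is a forest.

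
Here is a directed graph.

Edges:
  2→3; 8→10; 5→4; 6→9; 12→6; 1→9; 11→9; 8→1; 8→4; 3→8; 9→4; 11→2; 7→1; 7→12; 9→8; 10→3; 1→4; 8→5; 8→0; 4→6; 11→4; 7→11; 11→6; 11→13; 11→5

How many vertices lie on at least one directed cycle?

8

A vertex is on a directed cycle iff it belongs to a strongly connected component of size ≥ 2 (or has a self-loop).
The vertices on cycles are {1, 3, 4, 5, 6, 8, 9, 10} — 8 in total.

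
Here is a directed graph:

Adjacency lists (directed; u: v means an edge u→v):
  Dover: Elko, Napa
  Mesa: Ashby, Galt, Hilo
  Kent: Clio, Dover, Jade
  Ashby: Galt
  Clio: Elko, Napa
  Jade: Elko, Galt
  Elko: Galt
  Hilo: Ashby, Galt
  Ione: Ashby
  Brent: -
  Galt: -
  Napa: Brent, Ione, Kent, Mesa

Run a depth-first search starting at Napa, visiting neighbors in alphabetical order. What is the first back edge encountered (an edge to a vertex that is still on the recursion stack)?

DFS from Napa (visiting neighbors in alphabetical order); mark gray on enter, black on exit:
Napa gray
  Brent gray
  Brent black
  Ione gray
    Ashby gray
      Galt gray
      Galt black
    Ashby black
  Ione black
  Kent gray
    Clio gray
      Elko gray
        Elko→Galt: Galt black — skip
      Elko black
      Clio→Napa: Napa is gray → back edge
First back edge: Clio → Napa.

Clio->Napa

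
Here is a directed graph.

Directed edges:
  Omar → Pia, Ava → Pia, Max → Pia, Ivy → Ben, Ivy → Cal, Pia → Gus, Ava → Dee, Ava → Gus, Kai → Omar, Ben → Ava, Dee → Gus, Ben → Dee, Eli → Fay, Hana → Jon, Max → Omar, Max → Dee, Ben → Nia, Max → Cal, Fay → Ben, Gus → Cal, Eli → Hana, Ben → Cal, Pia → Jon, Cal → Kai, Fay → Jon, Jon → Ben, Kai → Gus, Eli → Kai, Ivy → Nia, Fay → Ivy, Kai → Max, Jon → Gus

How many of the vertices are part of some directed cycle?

10

A vertex is on a directed cycle iff it belongs to a strongly connected component of size ≥ 2 (or has a self-loop).
The vertices on cycles are {Ava, Ben, Cal, Dee, Gus, Jon, Kai, Max, Pia, Omar} — 10 in total.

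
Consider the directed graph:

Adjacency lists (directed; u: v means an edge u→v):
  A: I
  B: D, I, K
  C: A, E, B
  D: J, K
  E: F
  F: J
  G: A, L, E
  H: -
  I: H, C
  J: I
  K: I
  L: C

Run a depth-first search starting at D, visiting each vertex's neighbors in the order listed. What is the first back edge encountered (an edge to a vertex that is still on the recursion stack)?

DFS from D (visiting each vertex's neighbors in the order listed); mark gray on enter, black on exit:
D gray
  J gray
    I gray
      H gray
      H black
      C gray
        A gray
          A→I: I is gray → back edge
First back edge: A → I.

A->I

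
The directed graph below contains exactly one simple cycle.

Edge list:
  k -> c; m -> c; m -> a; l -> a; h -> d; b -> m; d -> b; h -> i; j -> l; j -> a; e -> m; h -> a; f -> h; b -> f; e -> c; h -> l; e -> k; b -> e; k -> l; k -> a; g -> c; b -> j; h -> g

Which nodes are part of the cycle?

b, d, f, h

DFS with gray/black marking from d:
d gray
  b gray
    m gray
      c gray
      c black
      a gray
      a black
    m black
    j gray
      j→a: a black — skip
      l gray
        l→a: a black — skip
      l black
    j black
    e gray
      e→m: m black — skip
      e→c: c black — skip
      k gray
        k→l: l black — skip
        k→a: a black — skip
        k→c: c black — skip
      k black
    e black
    f gray
      h gray
        h→d: d is gray → back edge
Back edge closes the cycle d → b → f → h → d; its vertices are {b, d, f, h}.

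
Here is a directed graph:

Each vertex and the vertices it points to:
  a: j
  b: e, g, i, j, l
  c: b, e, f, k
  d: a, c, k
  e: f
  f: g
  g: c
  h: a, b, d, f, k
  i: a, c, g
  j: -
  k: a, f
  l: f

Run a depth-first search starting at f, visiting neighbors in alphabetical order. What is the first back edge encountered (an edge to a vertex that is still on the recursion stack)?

e→f

DFS from f (visiting neighbors in alphabetical order); mark gray on enter, black on exit:
f gray
  g gray
    c gray
      b gray
        e gray
          e→f: f is gray → back edge
First back edge: e → f.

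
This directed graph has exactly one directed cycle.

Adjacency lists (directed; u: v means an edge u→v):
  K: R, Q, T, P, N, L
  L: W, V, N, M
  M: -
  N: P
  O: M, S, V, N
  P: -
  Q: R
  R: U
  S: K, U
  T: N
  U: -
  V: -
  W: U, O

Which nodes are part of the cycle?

K, L, O, S, W

DFS with gray/black marking from S:
S gray
  K gray
    R gray
      U gray
      U black
    R black
    Q gray
      Q→R: R black — skip
    Q black
    T gray
      N gray
        P gray
        P black
      N black
    T black
    K→P: P black — skip
    K→N: N black — skip
    L gray
      W gray
        W→U: U black — skip
        O gray
          M gray
          M black
          O→S: S is gray → back edge
Back edge closes the cycle S → K → L → W → O → S; its vertices are {K, L, O, S, W}.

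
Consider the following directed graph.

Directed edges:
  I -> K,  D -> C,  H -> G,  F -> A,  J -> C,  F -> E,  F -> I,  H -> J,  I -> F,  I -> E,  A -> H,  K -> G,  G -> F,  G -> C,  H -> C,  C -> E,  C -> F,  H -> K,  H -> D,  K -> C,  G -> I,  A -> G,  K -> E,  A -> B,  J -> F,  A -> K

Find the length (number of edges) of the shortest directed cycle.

For each vertex v, BFS finds the shortest path from v back to v.
The shortest such closed walk is I → F → I, length 2.

2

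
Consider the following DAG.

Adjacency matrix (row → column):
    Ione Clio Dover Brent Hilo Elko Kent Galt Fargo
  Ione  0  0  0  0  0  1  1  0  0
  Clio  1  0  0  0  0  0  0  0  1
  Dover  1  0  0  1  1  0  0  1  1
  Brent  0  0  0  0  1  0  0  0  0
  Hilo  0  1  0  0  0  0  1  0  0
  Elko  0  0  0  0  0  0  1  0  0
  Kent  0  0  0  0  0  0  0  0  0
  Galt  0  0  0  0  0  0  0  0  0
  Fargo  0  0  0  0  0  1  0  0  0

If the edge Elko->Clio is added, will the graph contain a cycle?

Yes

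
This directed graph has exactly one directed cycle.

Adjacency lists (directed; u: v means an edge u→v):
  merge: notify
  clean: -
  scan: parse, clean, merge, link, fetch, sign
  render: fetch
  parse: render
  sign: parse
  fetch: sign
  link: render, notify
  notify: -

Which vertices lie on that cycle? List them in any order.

sign, fetch, parse, render

DFS with gray/black marking from sign:
sign gray
  parse gray
    render gray
      fetch gray
        fetch→sign: sign is gray → back edge
Back edge closes the cycle sign → parse → render → fetch → sign; its vertices are {sign, fetch, parse, render}.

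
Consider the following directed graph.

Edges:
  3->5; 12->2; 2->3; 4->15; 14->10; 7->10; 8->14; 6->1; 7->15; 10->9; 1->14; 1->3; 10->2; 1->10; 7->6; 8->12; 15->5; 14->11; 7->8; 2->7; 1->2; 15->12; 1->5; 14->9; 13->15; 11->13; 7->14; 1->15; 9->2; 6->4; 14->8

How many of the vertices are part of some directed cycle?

13

A vertex is on a directed cycle iff it belongs to a strongly connected component of size ≥ 2 (or has a self-loop).
The vertices on cycles are {1, 2, 4, 6, 7, 8, 9, 10, 11, 12, 13, 14, 15} — 13 in total.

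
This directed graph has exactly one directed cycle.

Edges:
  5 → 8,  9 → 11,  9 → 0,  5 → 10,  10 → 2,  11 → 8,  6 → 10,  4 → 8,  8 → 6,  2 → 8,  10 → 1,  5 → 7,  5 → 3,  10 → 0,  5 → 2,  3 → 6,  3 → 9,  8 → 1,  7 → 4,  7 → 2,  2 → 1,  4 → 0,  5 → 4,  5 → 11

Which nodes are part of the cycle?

DFS with gray/black marking from 6:
6 gray
  10 gray
    2 gray
      8 gray
        1 gray
        1 black
        8→6: 6 is gray → back edge
Back edge closes the cycle 6 → 10 → 2 → 8 → 6; its vertices are {2, 6, 8, 10}.

2, 6, 8, 10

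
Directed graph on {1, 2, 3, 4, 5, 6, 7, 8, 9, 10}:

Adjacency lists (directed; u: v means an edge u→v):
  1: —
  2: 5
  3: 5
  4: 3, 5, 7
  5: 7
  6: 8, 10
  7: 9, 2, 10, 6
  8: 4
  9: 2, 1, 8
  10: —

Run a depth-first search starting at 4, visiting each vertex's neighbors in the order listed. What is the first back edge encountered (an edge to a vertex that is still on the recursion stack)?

2->5

DFS from 4 (visiting each vertex's neighbors in the order listed); mark gray on enter, black on exit:
4 gray
  3 gray
    5 gray
      7 gray
        9 gray
          2 gray
            2→5: 5 is gray → back edge
First back edge: 2 → 5.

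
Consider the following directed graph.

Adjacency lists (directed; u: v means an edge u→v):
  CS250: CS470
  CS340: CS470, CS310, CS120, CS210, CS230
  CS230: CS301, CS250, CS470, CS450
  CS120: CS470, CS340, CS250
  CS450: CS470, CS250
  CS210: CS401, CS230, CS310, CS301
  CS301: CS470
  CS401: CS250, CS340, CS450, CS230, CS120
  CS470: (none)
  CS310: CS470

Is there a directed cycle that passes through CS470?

No

CS470 lies on a cycle iff there is a path from CS470 back to itself.
Exploring from CS470, it never reaches itself; equivalently, its strongly connected component is a singleton.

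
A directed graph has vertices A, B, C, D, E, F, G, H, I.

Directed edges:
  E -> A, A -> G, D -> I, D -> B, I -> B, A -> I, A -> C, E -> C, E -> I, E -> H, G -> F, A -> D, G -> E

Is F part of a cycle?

No

F lies on a cycle iff there is a path from F back to itself.
Exploring from F, it never reaches itself; equivalently, its strongly connected component is a singleton.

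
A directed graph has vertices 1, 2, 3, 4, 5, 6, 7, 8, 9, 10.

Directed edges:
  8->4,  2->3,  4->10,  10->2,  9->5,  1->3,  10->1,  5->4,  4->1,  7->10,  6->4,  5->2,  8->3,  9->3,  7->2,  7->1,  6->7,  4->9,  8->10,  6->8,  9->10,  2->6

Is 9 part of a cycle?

Yes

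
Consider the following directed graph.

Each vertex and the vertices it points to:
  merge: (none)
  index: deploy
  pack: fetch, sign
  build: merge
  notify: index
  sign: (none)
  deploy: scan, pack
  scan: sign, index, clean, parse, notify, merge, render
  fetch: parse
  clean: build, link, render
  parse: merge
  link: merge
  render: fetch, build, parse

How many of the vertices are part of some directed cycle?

4

A vertex is on a directed cycle iff it belongs to a strongly connected component of size ≥ 2 (or has a self-loop).
The vertices on cycles are {scan, index, deploy, notify} — 4 in total.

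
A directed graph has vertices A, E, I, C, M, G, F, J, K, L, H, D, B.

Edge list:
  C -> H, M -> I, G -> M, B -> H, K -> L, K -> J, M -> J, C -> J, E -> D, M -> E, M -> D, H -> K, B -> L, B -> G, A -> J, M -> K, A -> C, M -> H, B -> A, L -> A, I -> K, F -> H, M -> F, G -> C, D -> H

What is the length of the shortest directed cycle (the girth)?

5

For each vertex v, BFS finds the shortest path from v back to v.
The shortest such closed walk is L → A → C → H → K → L, length 5.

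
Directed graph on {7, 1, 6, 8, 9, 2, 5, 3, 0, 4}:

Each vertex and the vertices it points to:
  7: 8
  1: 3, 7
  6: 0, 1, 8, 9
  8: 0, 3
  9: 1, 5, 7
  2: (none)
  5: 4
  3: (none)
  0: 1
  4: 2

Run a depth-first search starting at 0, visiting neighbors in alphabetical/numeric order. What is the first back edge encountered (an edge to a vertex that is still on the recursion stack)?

DFS from 0 (visiting neighbors in alphabetical/numeric order); mark gray on enter, black on exit:
0 gray
  1 gray
    3 gray
    3 black
    7 gray
      8 gray
        8→0: 0 is gray → back edge
First back edge: 8 → 0.

8->0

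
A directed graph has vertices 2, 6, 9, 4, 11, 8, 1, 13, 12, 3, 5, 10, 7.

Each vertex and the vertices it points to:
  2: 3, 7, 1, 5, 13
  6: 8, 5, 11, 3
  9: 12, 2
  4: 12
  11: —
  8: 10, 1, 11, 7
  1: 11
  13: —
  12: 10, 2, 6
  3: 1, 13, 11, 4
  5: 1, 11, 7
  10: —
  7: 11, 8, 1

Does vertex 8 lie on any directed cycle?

Yes

8 is on a cycle iff 8 can reach itself via ≥1 edge.
8 → 7 → 8 — yes.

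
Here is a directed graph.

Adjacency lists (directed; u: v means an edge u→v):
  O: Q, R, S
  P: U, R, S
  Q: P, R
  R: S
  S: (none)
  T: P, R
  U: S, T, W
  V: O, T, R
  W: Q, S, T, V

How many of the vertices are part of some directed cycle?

7

A vertex is on a directed cycle iff it belongs to a strongly connected component of size ≥ 2 (or has a self-loop).
The vertices on cycles are {O, P, Q, T, U, V, W} — 7 in total.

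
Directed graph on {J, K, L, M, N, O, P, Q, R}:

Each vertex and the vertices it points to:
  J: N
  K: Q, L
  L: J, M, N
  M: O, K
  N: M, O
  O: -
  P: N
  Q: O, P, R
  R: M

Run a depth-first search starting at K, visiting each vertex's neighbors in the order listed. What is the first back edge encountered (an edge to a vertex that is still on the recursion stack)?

DFS from K (visiting each vertex's neighbors in the order listed); mark gray on enter, black on exit:
K gray
  Q gray
    O gray
    O black
    P gray
      N gray
        M gray
          M→O: O black — skip
          M→K: K is gray → back edge
First back edge: M → K.

M->K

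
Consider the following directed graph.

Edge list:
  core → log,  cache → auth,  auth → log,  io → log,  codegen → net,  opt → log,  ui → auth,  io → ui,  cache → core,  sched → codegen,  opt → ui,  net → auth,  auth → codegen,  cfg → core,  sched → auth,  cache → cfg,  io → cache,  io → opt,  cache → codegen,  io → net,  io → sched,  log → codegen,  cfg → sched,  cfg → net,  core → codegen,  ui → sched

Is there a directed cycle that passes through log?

log is on a cycle iff log can reach itself via ≥1 edge.
log → codegen → net → auth → log — yes.

Yes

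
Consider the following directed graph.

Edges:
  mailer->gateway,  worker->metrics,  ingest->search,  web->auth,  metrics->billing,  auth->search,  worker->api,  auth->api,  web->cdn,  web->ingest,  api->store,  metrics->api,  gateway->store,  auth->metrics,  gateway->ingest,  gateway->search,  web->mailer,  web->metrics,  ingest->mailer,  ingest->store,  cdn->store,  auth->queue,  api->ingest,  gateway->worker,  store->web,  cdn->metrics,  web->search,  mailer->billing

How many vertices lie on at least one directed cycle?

A vertex is on a directed cycle iff it belongs to a strongly connected component of size ≥ 2 (or has a self-loop).
The vertices on cycles are {api, cdn, web, auth, store, ingest, mailer, worker, gateway, metrics} — 10 in total.

10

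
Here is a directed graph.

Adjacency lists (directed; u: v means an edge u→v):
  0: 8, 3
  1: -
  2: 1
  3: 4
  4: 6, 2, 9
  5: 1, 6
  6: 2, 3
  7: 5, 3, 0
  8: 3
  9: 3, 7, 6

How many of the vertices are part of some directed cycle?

8

A vertex is on a directed cycle iff it belongs to a strongly connected component of size ≥ 2 (or has a self-loop).
The vertices on cycles are {0, 3, 4, 5, 6, 7, 8, 9} — 8 in total.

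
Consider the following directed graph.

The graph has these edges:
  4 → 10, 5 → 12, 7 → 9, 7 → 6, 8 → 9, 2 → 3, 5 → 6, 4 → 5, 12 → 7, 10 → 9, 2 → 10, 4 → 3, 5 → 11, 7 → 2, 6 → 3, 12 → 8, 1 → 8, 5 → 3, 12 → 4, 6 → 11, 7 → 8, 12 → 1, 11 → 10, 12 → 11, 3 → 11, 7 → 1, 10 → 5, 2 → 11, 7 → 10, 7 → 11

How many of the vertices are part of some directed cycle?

9

A vertex is on a directed cycle iff it belongs to a strongly connected component of size ≥ 2 (or has a self-loop).
The vertices on cycles are {2, 3, 4, 5, 6, 7, 10, 11, 12} — 9 in total.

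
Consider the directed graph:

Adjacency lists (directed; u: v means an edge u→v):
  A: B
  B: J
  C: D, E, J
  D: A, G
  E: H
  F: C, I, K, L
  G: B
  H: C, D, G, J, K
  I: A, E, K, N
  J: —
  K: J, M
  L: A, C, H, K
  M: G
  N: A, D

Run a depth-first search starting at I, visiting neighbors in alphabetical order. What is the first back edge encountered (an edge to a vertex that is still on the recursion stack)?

DFS from I (visiting neighbors in alphabetical order); mark gray on enter, black on exit:
I gray
  A gray
    B gray
      J gray
      J black
    B black
  A black
  E gray
    H gray
      C gray
        D gray
          D→A: A black — skip
          G gray
            G→B: B black — skip
          G black
        D black
        C→E: E is gray → back edge
First back edge: C → E.

C→E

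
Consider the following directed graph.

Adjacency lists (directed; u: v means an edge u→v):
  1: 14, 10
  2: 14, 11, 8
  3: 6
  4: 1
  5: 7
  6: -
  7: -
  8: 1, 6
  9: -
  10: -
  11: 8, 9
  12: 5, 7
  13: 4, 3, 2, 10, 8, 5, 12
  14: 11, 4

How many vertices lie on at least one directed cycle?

5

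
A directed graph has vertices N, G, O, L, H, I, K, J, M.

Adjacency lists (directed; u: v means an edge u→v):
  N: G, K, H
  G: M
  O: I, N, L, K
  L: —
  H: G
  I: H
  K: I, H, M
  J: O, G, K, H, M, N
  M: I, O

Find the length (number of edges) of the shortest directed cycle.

3

For each vertex v, BFS finds the shortest path from v back to v.
The shortest such closed walk is O → K → M → O, length 3.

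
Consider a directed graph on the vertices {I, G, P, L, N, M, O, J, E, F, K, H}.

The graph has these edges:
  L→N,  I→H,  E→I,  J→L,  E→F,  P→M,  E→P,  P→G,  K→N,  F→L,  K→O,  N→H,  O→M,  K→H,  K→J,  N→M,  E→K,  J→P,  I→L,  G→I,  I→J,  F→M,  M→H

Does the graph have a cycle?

DFS with white/gray/black marking, starting from H:
H gray
H black
I gray
  J gray
    L gray
      N gray
        N→H: H black — skip
        M gray
          M→H: H black — skip
        M black
      N black
    L black
    P gray
      P→M: M black — skip
      G gray
        G→I: I is gray → back edge
Back edge found, so a cycle exists: I → J → P → G → I.

Yes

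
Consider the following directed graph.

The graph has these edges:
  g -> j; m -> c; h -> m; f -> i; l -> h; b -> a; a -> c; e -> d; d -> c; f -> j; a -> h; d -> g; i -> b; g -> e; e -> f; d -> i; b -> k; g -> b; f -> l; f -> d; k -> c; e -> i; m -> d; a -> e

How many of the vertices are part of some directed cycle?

A vertex is on a directed cycle iff it belongs to a strongly connected component of size ≥ 2 (or has a self-loop).
The vertices on cycles are {a, b, d, e, f, g, h, i, l, m} — 10 in total.

10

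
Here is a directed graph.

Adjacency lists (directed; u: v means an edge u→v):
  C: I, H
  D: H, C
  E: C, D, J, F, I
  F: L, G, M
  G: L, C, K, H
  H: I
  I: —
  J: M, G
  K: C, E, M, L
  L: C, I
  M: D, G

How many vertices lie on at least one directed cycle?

A vertex is on a directed cycle iff it belongs to a strongly connected component of size ≥ 2 (or has a self-loop).
The vertices on cycles are {E, F, G, J, K, M} — 6 in total.

6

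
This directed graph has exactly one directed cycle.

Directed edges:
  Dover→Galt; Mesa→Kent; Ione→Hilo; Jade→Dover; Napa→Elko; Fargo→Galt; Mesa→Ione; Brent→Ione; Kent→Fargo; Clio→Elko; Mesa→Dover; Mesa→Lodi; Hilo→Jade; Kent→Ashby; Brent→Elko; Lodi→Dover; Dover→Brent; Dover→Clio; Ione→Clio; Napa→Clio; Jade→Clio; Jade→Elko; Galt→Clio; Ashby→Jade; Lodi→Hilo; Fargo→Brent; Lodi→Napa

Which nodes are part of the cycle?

DFS with gray/black marking from Dover:
Dover gray
  Galt gray
    Clio gray
      Elko gray
      Elko black
    Clio black
  Galt black
  Brent gray
    Brent→Elko: Elko black — skip
    Ione gray
      Hilo gray
        Jade gray
          Jade→Elko: Elko black — skip
          Jade→Clio: Clio black — skip
          Jade→Dover: Dover is gray → back edge
Back edge closes the cycle Dover → Brent → Ione → Hilo → Jade → Dover; its vertices are {Hilo, Ione, Jade, Brent, Dover}.

Hilo, Ione, Jade, Brent, Dover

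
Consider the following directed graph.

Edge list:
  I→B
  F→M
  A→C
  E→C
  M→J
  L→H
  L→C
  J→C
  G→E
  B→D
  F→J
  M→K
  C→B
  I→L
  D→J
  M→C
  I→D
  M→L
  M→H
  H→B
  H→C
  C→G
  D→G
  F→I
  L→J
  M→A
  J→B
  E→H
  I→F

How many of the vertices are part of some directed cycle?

A vertex is on a directed cycle iff it belongs to a strongly connected component of size ≥ 2 (or has a self-loop).
The vertices on cycles are {B, C, D, E, F, G, H, I, J} — 9 in total.

9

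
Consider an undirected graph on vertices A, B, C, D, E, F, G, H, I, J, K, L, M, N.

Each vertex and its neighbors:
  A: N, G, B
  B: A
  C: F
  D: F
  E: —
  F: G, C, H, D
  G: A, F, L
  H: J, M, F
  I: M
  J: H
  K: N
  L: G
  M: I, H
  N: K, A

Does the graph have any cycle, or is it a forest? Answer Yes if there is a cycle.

No

DFS, tracking each vertex's parent; an edge to a visited non-parent vertex closes a cycle.
Start from J:
visit J (parent –)
  visit H (parent J)
    H–J: parent, skip
    visit M (parent H)
      visit I (parent M)
        I–M: parent, skip
      M–H: parent, skip
    visit F (parent H)
      visit G (parent F)
        visit A (parent G)
          visit N (parent A)
            visit K (parent N)
              K–N: parent, skip
            N–A: parent, skip
          A–G: parent, skip
          visit B (parent A)
            B–A: parent, skip
        G–F: parent, skip
        visit L (parent G)
          L–G: parent, skip
      visit C (parent F)
        C–F: parent, skip
      F–H: parent, skip
      visit D (parent F)
        D–F: parent, skip
visit E (parent –)
No non-parent visited neighbor found — the graph is a forest.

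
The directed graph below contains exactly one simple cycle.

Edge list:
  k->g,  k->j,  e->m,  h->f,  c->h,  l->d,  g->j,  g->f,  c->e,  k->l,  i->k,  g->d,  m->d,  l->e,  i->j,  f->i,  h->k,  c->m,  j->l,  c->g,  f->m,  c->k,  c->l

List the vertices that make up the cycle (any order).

DFS with gray/black marking from f:
f gray
  m gray
    d gray
    d black
  m black
  i gray
    j gray
      l gray
        e gray
          e→m: m black — skip
        e black
        l→d: d black — skip
      l black
    j black
    k gray
      g gray
        g→j: j black — skip
        g→f: f is gray → back edge
Back edge closes the cycle f → i → k → g → f; its vertices are {f, g, i, k}.

f, g, i, k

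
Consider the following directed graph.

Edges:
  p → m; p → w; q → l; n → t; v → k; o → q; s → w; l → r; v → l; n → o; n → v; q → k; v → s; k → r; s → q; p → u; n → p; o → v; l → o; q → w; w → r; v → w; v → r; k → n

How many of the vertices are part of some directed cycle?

7

A vertex is on a directed cycle iff it belongs to a strongly connected component of size ≥ 2 (or has a self-loop).
The vertices on cycles are {k, l, n, o, q, s, v} — 7 in total.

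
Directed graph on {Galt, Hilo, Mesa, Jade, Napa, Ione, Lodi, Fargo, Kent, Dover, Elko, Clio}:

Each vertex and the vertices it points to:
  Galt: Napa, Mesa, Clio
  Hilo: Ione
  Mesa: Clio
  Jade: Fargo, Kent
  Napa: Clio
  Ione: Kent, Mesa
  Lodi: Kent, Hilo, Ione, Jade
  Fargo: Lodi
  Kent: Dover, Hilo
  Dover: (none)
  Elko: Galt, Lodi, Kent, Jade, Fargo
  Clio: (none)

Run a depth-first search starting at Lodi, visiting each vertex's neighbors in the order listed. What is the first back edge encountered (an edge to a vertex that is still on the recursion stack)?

Ione->Kent

DFS from Lodi (visiting each vertex's neighbors in the order listed); mark gray on enter, black on exit:
Lodi gray
  Kent gray
    Dover gray
    Dover black
    Hilo gray
      Ione gray
        Ione→Kent: Kent is gray → back edge
First back edge: Ione → Kent.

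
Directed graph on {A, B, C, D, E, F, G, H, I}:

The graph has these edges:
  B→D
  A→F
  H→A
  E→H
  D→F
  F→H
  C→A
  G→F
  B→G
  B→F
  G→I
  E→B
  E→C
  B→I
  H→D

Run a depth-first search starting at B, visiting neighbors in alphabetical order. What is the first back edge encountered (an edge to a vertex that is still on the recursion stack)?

A→F

DFS from B (visiting neighbors in alphabetical order); mark gray on enter, black on exit:
B gray
  D gray
    F gray
      H gray
        A gray
          A→F: F is gray → back edge
First back edge: A → F.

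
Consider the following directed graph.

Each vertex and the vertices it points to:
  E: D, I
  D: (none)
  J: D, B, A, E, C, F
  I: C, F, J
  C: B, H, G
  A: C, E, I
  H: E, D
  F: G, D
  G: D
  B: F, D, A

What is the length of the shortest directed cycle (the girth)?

3

For each vertex v, BFS finds the shortest path from v back to v.
The shortest such closed walk is A → I → J → A, length 3.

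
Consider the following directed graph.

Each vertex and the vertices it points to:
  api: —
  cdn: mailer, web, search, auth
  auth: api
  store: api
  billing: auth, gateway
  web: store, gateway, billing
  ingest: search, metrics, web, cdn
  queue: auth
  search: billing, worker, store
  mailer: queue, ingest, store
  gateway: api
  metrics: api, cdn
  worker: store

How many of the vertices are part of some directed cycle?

4

A vertex is on a directed cycle iff it belongs to a strongly connected component of size ≥ 2 (or has a self-loop).
The vertices on cycles are {cdn, ingest, mailer, metrics} — 4 in total.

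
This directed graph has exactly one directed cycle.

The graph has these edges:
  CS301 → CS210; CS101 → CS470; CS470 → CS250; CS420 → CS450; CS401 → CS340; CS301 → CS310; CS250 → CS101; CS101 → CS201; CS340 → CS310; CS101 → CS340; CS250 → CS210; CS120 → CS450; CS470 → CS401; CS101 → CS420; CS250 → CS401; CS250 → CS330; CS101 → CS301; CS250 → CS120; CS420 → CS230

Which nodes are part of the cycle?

DFS with gray/black marking from CS470:
CS470 gray
  CS401 gray
    CS340 gray
      CS310 gray
      CS310 black
    CS340 black
  CS401 black
  CS250 gray
    CS101 gray
      CS301 gray
        CS301→CS310: CS310 black — skip
        CS210 gray
        CS210 black
      CS301 black
      CS101→CS470: CS470 is gray → back edge
Back edge closes the cycle CS470 → CS250 → CS101 → CS470; its vertices are {CS101, CS250, CS470}.

CS101, CS250, CS470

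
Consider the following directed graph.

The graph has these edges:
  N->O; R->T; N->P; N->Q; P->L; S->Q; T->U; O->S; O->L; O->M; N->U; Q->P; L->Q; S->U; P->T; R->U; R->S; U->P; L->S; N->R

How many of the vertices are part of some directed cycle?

6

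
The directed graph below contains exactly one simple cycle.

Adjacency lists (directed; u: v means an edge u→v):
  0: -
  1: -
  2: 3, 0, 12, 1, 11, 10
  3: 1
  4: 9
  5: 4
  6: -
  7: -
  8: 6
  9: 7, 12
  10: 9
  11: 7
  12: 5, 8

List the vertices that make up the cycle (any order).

4, 5, 9, 12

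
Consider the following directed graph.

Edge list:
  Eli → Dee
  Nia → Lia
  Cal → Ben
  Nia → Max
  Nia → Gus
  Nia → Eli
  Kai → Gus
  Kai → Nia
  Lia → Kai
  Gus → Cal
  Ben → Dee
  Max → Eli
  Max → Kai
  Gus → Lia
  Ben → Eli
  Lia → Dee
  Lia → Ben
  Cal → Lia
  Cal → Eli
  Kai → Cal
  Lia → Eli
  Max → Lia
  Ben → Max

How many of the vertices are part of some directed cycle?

A vertex is on a directed cycle iff it belongs to a strongly connected component of size ≥ 2 (or has a self-loop).
The vertices on cycles are {Ben, Cal, Gus, Kai, Lia, Max, Nia} — 7 in total.

7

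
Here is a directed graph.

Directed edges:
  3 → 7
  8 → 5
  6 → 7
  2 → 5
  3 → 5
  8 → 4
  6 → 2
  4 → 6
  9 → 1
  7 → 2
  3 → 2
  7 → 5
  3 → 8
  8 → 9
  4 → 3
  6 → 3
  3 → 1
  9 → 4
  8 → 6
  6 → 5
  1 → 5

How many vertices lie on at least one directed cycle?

5

A vertex is on a directed cycle iff it belongs to a strongly connected component of size ≥ 2 (or has a self-loop).
The vertices on cycles are {3, 4, 6, 8, 9} — 5 in total.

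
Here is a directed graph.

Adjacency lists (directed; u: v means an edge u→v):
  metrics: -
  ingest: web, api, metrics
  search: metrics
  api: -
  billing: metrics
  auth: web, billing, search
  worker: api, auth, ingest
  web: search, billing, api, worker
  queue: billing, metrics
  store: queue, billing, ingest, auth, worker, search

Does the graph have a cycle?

Yes

DFS with white/gray/black marking, starting from queue:
queue gray
  billing gray
    metrics gray
    metrics black
  billing black
  queue→metrics: metrics black — skip
queue black
ingest gray
  web gray
    search gray
      search→metrics: metrics black — skip
    search black
    web→billing: billing black — skip
    api gray
    api black
    worker gray
      worker→api: api black — skip
      auth gray
        auth→web: web is gray → back edge
Back edge found, so a cycle exists: web → worker → auth → web.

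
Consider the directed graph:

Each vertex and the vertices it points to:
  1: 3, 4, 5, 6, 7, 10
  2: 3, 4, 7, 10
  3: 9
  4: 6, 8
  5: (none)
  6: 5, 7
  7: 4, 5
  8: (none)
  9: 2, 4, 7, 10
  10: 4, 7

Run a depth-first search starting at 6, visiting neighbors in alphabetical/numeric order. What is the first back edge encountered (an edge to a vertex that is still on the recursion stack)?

4->6

DFS from 6 (visiting neighbors in alphabetical/numeric order); mark gray on enter, black on exit:
6 gray
  5 gray
  5 black
  7 gray
    4 gray
      4→6: 6 is gray → back edge
First back edge: 4 → 6.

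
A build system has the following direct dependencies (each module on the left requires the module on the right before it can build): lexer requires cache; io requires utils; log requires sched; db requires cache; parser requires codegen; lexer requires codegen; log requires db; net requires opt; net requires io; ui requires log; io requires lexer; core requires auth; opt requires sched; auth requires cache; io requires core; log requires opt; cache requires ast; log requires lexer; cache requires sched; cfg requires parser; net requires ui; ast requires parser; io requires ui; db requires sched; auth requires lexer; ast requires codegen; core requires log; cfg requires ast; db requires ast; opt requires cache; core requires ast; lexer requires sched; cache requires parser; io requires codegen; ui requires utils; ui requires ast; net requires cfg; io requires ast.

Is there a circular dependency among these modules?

DFS with white/gray/black marking, starting from codegen:
codegen gray
codegen black
parser gray
  parser→codegen: codegen black — skip
parser black
log gray
  sched gray
  sched black
  opt gray
    cache gray
      cache→sched: sched black — skip
      ast gray
        ast→parser: parser black — skip
        ast→codegen: codegen black — skip
      ast black
      cache→parser: parser black — skip
    cache black
    opt→sched: sched black — skip
  opt black
  db gray
    db→ast: ast black — skip
    db→sched: sched black — skip
    db→cache: cache black — skip
  db black
  lexer gray
    lexer→codegen: codegen black — skip
    lexer→sched: sched black — skip
    lexer→cache: cache black — skip
  lexer black
log black
net gray
  net→opt: opt black — skip
  io gray
    io→lexer: lexer black — skip
    io→ast: ast black — skip
    utils gray
    utils black
    io→codegen: codegen black — skip
    ui gray
      ui→log: log black — skip
      ui→ast: ast black — skip
      ui→utils: utils black — skip
    ui black
    core gray
      core→ast: ast black — skip
      auth gray
        auth→cache: cache black — skip
        auth→lexer: lexer black — skip
      auth black
      core→log: log black — skip
    core black
  io black
  cfg gray
    cfg→ast: ast black — skip
    cfg→parser: parser black — skip
  cfg black
  net→ui: ui black — skip
net black
Every edge goes to a white or black vertex — no back edge, so the graph is acyclic.

No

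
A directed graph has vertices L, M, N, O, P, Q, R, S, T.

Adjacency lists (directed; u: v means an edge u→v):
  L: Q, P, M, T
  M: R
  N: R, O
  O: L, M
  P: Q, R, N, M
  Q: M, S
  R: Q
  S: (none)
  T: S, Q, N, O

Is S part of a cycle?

S lies on a cycle iff there is a path from S back to itself.
Exploring from S, it never reaches itself; equivalently, its strongly connected component is a singleton.

No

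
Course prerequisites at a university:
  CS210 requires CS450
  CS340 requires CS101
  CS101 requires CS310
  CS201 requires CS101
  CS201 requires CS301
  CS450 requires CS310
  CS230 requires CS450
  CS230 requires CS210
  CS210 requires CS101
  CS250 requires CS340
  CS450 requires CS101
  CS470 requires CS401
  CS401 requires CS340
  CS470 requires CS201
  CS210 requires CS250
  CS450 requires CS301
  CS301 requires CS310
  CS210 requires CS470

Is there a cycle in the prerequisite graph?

DFS with white/gray/black marking, starting from CS310:
CS310 gray
CS310 black
CS340 gray
  CS101 gray
    CS101→CS310: CS310 black — skip
  CS101 black
CS340 black
CS201 gray
  CS201→CS101: CS101 black — skip
  CS301 gray
    CS301→CS310: CS310 black — skip
  CS301 black
CS201 black
CS230 gray
  CS210 gray
    CS470 gray
      CS401 gray
        CS401→CS340: CS340 black — skip
      CS401 black
      CS470→CS201: CS201 black — skip
    CS470 black
    CS450 gray
      CS450→CS101: CS101 black — skip
      CS450→CS301: CS301 black — skip
      CS450→CS310: CS310 black — skip
    CS450 black
    CS250 gray
      CS250→CS340: CS340 black — skip
    CS250 black
    CS210→CS101: CS101 black — skip
  CS210 black
  CS230→CS450: CS450 black — skip
CS230 black
Every edge goes to a white or black vertex — no back edge, so the graph is acyclic.

No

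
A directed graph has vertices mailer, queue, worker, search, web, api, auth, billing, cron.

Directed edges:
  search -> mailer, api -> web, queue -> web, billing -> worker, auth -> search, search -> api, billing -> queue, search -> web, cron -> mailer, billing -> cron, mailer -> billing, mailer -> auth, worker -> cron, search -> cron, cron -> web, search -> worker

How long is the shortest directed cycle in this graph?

For each vertex v, BFS finds the shortest path from v back to v.
The shortest such closed walk is search → mailer → auth → search, length 3.

3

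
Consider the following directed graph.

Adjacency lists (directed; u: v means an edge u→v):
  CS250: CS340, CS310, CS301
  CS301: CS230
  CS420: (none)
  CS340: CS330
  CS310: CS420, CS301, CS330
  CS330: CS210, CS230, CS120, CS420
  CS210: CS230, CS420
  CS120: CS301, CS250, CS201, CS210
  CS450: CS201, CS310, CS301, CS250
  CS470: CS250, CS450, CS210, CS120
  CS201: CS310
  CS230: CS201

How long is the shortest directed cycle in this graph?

4

For each vertex v, BFS finds the shortest path from v back to v.
The shortest such closed walk is CS310 → CS330 → CS230 → CS201 → CS310, length 4.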